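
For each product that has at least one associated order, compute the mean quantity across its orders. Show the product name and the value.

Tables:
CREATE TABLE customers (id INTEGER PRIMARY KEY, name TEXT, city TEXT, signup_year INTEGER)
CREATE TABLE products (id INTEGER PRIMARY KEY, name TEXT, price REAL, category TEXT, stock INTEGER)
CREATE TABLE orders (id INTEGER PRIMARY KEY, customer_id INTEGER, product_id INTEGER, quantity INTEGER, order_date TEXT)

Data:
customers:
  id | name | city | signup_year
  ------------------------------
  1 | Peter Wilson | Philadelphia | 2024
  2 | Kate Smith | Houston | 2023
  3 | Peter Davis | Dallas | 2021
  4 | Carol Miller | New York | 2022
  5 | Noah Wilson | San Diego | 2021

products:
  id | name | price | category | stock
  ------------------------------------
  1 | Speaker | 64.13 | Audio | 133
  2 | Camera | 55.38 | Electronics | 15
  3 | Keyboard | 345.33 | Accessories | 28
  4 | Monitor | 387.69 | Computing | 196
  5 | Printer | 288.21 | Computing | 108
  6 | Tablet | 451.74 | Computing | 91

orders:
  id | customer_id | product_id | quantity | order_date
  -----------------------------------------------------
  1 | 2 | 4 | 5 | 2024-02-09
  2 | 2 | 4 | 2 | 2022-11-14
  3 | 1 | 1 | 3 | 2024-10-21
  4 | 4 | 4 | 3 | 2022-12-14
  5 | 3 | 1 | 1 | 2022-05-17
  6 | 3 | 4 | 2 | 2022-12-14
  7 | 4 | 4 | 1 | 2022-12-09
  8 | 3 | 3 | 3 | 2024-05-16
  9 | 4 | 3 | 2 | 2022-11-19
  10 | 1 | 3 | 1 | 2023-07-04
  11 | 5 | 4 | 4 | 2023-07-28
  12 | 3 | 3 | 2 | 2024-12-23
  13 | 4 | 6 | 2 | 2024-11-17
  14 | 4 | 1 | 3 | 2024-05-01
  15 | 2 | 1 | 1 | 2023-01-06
SELECT p.name, AVG(c.quantity) AS avg_quantity FROM orders c JOIN products p ON c.product_id = p.id GROUP BY p.id, p.name

Execution result:
name | avg_quantity
Speaker | 2.00
Keyboard | 2.00
Monitor | 2.83
Tablet | 2.00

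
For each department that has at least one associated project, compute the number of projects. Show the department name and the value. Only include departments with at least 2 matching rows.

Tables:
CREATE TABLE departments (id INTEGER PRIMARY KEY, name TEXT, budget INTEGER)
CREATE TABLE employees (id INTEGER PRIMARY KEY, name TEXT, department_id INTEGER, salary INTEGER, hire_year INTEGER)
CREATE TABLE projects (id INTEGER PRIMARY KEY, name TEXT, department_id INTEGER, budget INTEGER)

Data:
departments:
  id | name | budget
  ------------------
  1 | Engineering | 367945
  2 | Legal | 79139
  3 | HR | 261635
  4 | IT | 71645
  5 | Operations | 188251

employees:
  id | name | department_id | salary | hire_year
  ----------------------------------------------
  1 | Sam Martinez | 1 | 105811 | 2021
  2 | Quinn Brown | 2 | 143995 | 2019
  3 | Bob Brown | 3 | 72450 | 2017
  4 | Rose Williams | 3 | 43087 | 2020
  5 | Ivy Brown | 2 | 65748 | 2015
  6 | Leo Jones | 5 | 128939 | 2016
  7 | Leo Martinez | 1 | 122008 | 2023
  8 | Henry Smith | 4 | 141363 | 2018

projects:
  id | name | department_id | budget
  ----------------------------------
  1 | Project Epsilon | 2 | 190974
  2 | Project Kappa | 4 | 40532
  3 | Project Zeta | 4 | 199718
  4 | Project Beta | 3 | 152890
SELECT p.name, COUNT(*) AS n FROM projects c JOIN departments p ON c.department_id = p.id GROUP BY p.id, p.name HAVING COUNT(*) >= 2

Execution result:
name | n
IT | 2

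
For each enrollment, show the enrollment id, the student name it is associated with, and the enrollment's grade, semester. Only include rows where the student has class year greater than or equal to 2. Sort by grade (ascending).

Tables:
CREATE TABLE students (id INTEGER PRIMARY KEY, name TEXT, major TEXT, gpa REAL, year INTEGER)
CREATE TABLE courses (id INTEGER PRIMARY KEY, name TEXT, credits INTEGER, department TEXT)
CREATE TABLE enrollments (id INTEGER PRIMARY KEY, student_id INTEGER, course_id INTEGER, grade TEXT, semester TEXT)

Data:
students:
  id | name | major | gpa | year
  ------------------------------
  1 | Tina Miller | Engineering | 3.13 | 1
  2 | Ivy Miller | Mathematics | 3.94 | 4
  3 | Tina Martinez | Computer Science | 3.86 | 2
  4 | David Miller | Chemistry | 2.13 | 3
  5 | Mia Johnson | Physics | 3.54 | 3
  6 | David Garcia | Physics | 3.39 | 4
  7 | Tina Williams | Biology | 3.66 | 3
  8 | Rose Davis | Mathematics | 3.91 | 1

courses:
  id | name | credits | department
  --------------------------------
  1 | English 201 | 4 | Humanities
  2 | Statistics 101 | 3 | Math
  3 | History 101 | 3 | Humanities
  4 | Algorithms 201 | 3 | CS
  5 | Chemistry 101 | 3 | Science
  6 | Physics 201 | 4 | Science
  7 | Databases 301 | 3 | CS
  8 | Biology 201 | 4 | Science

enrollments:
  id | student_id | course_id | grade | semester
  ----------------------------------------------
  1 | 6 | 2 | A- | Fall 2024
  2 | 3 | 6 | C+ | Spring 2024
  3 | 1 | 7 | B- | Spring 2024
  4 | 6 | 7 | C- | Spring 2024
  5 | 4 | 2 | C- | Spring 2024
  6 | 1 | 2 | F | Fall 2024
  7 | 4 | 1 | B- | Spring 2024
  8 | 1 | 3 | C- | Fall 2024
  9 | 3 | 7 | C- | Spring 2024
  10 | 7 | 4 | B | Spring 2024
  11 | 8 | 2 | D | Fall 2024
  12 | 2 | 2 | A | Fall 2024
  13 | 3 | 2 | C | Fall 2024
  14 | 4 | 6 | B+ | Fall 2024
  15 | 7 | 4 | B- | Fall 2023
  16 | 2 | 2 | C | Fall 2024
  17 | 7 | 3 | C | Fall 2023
SELECT c.id, p.name AS student, c.grade, c.semester FROM enrollments c JOIN students p ON c.student_id = p.id WHERE p.year >= 2 ORDER BY c.grade ASC

Execution result:
id | student | grade | semester
12 | Ivy Miller | A | Fall 2024
1 | David Garcia | A- | Fall 2024
10 | Tina Williams | B | Spring 2024
14 | David Miller | B+ | Fall 2024
7 | David Miller | B- | Spring 2024
15 | Tina Williams | B- | Fall 2023
13 | Tina Martinez | C | Fall 2024
16 | Ivy Miller | C | Fall 2024
17 | Tina Williams | C | Fall 2023
2 | Tina Martinez | C+ | Spring 2024
4 | David Garcia | C- | Spring 2024
5 | David Miller | C- | Spring 2024
9 | Tina Martinez | C- | Spring 2024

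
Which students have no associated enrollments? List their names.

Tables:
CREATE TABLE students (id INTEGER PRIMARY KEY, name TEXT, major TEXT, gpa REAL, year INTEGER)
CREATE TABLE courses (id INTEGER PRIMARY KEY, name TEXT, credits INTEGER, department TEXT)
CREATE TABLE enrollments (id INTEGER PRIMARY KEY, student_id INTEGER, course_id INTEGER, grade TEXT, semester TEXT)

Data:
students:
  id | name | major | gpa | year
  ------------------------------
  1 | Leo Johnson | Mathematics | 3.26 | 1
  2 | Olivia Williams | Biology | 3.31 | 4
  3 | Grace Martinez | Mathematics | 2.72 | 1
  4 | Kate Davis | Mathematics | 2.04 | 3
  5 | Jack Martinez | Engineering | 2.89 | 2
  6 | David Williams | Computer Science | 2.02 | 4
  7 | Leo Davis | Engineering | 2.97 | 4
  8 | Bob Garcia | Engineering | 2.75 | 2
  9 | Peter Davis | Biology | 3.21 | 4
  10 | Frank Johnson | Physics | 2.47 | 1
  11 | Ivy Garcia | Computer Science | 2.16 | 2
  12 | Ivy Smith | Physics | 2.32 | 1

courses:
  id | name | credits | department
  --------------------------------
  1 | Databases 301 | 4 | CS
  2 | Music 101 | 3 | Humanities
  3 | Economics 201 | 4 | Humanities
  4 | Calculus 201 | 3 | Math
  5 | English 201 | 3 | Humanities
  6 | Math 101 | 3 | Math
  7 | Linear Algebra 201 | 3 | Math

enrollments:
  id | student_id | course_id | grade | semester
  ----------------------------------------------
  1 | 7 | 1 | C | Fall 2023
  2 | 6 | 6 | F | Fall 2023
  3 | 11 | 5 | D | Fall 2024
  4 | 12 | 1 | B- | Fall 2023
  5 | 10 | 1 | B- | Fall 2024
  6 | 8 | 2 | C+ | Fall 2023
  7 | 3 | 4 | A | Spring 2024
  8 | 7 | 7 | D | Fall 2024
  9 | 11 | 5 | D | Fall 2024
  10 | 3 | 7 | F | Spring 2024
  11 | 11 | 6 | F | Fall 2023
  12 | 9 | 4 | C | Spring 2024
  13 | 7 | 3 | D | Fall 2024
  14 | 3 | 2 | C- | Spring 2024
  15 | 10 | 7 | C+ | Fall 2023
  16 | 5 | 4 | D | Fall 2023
SELECT p.name FROM students p LEFT JOIN enrollments c ON c.student_id = p.id WHERE c.id IS NULL

Execution result:
name
Leo Johnson
Olivia Williams
Kate Davis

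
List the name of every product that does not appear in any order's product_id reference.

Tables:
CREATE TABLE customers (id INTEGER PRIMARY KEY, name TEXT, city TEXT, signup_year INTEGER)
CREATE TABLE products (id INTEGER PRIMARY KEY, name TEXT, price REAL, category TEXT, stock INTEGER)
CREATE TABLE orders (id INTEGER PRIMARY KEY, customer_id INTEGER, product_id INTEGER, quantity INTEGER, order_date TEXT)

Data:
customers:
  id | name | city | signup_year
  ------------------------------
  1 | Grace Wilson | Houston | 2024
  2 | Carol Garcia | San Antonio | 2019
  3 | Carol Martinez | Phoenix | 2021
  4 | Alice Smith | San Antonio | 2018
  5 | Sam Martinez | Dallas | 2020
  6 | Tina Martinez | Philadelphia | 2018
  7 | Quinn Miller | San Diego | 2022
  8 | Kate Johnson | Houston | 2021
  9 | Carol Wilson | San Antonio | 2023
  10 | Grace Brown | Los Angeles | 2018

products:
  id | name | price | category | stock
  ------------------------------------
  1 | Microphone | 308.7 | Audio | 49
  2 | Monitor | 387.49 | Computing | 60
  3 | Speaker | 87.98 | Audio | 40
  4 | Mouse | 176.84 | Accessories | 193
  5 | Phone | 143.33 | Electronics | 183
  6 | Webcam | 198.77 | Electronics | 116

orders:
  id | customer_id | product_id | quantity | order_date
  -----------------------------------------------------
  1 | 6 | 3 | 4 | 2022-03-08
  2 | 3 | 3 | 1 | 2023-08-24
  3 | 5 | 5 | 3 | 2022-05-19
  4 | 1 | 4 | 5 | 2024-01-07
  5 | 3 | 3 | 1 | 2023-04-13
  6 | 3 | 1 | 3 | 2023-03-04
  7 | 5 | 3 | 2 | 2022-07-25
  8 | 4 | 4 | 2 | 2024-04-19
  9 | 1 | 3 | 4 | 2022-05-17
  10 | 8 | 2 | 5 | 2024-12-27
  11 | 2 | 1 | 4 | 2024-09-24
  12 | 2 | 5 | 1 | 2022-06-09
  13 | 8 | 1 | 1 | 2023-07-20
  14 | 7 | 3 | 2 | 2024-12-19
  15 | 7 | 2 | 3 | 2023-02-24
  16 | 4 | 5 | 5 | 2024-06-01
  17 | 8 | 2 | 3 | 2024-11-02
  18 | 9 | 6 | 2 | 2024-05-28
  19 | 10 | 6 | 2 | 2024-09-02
SELECT p.name FROM products p LEFT JOIN orders c ON c.product_id = p.id WHERE c.id IS NULL

Execution result:
(no rows)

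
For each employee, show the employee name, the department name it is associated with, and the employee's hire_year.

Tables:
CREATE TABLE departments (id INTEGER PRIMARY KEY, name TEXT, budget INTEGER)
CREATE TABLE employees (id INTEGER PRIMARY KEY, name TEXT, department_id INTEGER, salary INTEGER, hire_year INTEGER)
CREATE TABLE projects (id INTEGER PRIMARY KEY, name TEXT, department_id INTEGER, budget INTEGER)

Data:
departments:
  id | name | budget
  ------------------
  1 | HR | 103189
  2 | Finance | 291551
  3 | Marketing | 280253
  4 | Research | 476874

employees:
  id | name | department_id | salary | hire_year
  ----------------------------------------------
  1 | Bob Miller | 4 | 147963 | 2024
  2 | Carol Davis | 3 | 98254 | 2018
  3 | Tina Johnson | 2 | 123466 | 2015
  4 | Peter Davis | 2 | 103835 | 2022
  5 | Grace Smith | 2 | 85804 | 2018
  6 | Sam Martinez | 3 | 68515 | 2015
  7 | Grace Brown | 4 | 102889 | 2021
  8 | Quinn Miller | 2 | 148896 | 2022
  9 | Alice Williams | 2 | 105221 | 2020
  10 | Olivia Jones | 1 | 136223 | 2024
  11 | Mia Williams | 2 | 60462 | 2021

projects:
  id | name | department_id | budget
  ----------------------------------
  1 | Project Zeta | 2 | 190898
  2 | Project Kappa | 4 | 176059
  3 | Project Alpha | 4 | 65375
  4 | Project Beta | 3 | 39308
SELECT c.name, p.name AS department, c.hire_year FROM employees c JOIN departments p ON c.department_id = p.id

Execution result:
name | department | hire_year
Bob Miller | Research | 2024
Carol Davis | Marketing | 2018
Tina Johnson | Finance | 2015
Peter Davis | Finance | 2022
Grace Smith | Finance | 2018
Sam Martinez | Marketing | 2015
Grace Brown | Research | 2021
Quinn Miller | Finance | 2022
Alice Williams | Finance | 2020
Olivia Jones | HR | 2024
Mia Williams | Finance | 2021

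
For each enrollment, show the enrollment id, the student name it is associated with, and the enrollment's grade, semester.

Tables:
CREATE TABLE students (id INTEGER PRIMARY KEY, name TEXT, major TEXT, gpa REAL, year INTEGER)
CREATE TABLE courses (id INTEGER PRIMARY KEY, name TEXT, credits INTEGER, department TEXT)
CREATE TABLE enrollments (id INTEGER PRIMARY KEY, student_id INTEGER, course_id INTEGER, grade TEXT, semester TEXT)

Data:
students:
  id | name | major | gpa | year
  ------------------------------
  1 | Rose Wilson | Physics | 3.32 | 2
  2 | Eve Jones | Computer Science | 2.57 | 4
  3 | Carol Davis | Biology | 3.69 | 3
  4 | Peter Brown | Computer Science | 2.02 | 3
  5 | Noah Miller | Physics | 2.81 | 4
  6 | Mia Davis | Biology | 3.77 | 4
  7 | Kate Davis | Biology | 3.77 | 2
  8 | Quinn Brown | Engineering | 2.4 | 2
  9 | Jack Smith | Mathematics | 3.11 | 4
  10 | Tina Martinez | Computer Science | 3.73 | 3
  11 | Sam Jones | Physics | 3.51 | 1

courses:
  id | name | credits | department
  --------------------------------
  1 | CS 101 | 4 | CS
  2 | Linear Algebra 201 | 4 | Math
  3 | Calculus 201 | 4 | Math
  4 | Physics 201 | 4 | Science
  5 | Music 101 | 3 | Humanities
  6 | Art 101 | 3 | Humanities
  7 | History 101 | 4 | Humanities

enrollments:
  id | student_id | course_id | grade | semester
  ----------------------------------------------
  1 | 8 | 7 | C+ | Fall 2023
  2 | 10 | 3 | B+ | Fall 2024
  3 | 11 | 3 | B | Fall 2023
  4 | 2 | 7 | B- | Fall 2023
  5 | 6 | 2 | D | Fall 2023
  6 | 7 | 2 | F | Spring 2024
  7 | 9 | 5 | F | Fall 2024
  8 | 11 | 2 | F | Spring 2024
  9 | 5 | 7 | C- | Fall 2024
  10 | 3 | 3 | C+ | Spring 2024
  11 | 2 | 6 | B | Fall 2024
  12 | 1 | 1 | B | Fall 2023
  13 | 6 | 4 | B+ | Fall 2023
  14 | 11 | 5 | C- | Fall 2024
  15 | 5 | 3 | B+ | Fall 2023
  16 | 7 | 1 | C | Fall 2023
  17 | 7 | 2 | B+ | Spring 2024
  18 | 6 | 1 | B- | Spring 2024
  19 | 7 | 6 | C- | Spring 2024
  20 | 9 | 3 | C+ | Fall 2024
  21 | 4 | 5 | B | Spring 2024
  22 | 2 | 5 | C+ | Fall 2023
SELECT c.id, p.name AS student, c.grade, c.semester FROM enrollments c JOIN students p ON c.student_id = p.id

Execution result:
id | student | grade | semester
1 | Quinn Brown | C+ | Fall 2023
2 | Tina Martinez | B+ | Fall 2024
3 | Sam Jones | B | Fall 2023
4 | Eve Jones | B- | Fall 2023
5 | Mia Davis | D | Fall 2023
6 | Kate Davis | F | Spring 2024
7 | Jack Smith | F | Fall 2024
8 | Sam Jones | F | Spring 2024
9 | Noah Miller | C- | Fall 2024
10 | Carol Davis | C+ | Spring 2024
11 | Eve Jones | B | Fall 2024
12 | Rose Wilson | B | Fall 2023
13 | Mia Davis | B+ | Fall 2023
14 | Sam Jones | C- | Fall 2024
15 | Noah Miller | B+ | Fall 2023
16 | Kate Davis | C | Fall 2023
17 | Kate Davis | B+ | Spring 2024
18 | Mia Davis | B- | Spring 2024
19 | Kate Davis | C- | Spring 2024
20 | Jack Smith | C+ | Fall 2024
21 | Peter Brown | B | Spring 2024
22 | Eve Jones | C+ | Fall 2023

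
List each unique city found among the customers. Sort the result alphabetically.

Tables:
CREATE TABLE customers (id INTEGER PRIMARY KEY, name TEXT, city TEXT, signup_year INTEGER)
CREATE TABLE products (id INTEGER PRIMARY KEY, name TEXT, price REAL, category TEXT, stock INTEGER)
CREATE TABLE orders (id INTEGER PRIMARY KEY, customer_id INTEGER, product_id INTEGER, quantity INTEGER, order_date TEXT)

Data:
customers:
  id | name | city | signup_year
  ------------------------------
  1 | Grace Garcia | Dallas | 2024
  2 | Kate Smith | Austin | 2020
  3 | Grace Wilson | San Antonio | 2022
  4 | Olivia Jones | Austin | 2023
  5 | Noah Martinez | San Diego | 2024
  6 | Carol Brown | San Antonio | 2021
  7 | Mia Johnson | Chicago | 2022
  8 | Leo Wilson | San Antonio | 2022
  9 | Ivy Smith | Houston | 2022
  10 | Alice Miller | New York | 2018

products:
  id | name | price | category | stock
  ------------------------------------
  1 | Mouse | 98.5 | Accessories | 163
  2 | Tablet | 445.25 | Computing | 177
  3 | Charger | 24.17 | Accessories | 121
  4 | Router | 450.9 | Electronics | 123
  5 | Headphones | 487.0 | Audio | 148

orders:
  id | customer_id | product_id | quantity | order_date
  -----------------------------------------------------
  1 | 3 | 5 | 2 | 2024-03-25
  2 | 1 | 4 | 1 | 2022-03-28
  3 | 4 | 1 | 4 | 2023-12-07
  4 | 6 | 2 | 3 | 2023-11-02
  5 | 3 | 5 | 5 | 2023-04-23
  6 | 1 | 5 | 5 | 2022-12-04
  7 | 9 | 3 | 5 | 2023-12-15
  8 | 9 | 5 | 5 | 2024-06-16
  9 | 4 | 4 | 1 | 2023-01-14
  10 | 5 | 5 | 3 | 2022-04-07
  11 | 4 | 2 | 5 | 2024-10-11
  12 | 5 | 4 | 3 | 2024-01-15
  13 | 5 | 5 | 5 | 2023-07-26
SELECT DISTINCT city FROM customers ORDER BY city

Execution result:
city
Austin
Chicago
Dallas
Houston
New York
San Antonio
San Diego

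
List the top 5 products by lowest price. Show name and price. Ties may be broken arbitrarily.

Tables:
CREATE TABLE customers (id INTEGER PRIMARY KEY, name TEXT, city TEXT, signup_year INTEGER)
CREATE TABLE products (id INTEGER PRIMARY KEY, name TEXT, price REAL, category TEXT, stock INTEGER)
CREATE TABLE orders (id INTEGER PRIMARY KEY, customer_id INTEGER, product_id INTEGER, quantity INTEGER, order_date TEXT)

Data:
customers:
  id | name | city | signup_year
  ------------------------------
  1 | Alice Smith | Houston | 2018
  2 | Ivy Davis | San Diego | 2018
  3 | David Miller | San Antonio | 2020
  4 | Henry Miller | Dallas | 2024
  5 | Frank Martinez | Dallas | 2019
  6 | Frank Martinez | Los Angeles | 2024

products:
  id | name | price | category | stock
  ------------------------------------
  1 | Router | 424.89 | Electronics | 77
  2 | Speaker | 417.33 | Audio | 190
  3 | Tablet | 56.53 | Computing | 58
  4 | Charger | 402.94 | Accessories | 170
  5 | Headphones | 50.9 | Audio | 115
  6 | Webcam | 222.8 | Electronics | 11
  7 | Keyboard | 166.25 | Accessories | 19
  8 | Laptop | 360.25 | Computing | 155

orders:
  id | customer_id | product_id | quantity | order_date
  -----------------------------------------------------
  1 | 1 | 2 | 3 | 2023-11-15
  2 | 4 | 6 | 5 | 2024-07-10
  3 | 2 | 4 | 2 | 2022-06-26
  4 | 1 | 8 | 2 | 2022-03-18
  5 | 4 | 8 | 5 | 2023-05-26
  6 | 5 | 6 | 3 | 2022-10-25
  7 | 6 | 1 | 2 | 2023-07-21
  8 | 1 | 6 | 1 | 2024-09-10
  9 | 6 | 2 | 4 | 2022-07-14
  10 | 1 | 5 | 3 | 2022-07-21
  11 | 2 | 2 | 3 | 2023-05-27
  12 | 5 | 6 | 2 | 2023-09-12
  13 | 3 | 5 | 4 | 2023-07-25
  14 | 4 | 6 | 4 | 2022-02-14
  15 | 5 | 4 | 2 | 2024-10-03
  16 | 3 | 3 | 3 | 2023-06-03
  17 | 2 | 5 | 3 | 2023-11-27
SELECT name, price FROM products ORDER BY price ASC LIMIT 5

Execution result:
name | price
Headphones | 50.90
Tablet | 56.53
Keyboard | 166.25
Webcam | 222.80
Laptop | 360.25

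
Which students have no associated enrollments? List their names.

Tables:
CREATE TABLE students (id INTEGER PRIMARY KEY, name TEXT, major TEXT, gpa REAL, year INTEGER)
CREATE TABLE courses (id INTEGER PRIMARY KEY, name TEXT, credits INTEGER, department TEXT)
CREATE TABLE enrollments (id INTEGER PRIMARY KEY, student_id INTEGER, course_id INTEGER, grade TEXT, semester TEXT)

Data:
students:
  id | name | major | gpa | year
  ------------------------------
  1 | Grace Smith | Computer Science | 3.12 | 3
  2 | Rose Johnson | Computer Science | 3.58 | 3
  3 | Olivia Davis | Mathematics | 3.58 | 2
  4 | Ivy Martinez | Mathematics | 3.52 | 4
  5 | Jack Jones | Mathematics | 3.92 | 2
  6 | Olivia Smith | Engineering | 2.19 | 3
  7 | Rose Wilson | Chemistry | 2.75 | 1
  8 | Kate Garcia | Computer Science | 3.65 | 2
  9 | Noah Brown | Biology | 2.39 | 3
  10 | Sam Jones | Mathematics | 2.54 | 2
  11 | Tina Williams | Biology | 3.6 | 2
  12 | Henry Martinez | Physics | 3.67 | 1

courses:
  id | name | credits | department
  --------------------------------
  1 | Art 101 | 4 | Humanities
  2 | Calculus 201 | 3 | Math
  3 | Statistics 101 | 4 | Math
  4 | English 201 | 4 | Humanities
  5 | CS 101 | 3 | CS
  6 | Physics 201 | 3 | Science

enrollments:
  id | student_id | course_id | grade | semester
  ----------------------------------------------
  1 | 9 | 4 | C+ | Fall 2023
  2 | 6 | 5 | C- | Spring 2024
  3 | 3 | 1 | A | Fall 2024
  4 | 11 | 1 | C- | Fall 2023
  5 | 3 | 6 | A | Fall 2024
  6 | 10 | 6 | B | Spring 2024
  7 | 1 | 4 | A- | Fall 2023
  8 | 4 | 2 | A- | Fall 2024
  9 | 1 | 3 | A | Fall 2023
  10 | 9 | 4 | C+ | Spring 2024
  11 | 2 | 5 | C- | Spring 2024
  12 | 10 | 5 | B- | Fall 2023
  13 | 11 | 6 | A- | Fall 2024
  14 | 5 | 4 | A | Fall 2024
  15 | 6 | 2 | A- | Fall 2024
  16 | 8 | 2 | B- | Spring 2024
SELECT p.name FROM students p LEFT JOIN enrollments c ON c.student_id = p.id WHERE c.id IS NULL

Execution result:
name
Rose Wilson
Henry Martinez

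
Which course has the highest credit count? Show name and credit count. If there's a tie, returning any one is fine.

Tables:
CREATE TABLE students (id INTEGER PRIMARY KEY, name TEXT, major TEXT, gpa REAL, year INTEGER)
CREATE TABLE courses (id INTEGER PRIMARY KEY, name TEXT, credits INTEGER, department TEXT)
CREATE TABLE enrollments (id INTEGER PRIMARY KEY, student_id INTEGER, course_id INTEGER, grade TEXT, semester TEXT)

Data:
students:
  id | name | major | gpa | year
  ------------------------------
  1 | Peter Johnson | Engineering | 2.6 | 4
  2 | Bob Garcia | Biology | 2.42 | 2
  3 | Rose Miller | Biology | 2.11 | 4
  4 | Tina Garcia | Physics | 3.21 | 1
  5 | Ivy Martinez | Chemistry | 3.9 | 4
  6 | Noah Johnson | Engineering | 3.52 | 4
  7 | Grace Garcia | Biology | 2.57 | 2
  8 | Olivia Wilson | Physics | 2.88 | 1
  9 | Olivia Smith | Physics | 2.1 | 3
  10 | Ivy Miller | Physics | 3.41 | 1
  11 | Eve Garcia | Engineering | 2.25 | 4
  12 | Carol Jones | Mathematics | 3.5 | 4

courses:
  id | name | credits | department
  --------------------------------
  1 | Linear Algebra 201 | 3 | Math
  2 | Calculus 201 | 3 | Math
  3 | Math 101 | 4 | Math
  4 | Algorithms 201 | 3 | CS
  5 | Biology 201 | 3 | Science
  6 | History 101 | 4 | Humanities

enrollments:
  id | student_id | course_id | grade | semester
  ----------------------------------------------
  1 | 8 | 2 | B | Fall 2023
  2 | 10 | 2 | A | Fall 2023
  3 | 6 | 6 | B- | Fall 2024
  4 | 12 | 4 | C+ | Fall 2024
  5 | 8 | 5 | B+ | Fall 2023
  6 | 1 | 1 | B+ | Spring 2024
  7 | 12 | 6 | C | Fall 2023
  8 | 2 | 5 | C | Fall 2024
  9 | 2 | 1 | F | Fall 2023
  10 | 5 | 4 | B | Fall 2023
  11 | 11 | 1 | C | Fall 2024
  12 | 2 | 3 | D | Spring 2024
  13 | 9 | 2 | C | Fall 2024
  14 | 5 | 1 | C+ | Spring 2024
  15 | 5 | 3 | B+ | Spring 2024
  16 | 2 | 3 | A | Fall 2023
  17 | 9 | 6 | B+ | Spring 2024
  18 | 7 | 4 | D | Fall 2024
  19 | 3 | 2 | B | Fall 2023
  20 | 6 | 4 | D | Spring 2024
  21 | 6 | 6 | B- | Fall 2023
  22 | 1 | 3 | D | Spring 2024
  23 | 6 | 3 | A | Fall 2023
SELECT name, credits FROM courses ORDER BY credits DESC LIMIT 1

Execution result:
name | credits
Math 101 | 4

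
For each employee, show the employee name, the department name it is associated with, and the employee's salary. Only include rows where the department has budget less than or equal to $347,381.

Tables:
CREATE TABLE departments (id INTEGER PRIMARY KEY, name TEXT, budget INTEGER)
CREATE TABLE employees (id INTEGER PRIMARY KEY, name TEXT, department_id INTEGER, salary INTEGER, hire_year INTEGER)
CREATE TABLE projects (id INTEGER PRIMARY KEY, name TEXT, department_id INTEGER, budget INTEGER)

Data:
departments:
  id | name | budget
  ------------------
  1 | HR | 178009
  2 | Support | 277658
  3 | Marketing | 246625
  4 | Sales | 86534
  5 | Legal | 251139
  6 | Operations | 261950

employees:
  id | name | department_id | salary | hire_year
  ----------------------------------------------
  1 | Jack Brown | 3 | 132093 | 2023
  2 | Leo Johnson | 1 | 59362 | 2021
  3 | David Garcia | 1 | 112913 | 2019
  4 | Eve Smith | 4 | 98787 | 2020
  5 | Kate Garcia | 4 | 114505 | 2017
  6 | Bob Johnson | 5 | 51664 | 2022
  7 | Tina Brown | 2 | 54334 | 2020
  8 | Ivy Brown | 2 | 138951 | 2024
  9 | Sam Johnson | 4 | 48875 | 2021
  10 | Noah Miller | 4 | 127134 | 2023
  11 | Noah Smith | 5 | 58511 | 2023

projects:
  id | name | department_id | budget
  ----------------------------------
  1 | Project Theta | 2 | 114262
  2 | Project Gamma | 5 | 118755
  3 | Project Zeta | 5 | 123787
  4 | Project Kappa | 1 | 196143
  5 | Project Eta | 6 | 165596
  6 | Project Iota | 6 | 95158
SELECT c.name, p.name AS department, c.salary FROM employees c JOIN departments p ON c.department_id = p.id WHERE p.budget <= 347381

Execution result:
name | department | salary
Jack Brown | Marketing | 132093
Leo Johnson | HR | 59362
David Garcia | HR | 112913
Eve Smith | Sales | 98787
Kate Garcia | Sales | 114505
Bob Johnson | Legal | 51664
Tina Brown | Support | 54334
Ivy Brown | Support | 138951
Sam Johnson | Sales | 48875
Noah Miller | Sales | 127134
Noah Smith | Legal | 58511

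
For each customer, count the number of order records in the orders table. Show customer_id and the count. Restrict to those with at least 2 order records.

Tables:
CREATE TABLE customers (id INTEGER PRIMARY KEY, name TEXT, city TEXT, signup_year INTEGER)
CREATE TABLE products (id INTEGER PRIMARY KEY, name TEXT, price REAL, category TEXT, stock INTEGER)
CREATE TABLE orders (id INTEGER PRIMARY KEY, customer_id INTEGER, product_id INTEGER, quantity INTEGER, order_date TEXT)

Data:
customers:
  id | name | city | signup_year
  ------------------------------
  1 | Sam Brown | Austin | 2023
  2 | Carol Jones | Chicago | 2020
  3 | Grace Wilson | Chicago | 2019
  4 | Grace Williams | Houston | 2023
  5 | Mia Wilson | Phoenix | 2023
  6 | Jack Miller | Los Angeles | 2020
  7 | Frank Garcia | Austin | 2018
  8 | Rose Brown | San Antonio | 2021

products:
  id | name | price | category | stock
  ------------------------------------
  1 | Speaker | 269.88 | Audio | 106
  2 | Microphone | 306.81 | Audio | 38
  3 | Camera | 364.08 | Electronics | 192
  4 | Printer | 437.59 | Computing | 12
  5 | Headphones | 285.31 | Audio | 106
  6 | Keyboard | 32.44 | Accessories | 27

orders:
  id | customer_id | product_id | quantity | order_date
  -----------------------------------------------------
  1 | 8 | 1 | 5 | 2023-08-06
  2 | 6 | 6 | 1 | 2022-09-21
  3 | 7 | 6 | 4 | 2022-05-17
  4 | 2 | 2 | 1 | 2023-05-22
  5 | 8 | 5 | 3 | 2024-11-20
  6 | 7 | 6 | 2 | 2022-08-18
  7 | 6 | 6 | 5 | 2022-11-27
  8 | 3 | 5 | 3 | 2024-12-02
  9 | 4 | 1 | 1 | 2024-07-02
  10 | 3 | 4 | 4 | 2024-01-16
SELECT customer_id, COUNT(*) AS order_count FROM orders GROUP BY customer_id HAVING COUNT(*) >= 2

Execution result:
customer_id | order_count
3 | 2
6 | 2
7 | 2
8 | 2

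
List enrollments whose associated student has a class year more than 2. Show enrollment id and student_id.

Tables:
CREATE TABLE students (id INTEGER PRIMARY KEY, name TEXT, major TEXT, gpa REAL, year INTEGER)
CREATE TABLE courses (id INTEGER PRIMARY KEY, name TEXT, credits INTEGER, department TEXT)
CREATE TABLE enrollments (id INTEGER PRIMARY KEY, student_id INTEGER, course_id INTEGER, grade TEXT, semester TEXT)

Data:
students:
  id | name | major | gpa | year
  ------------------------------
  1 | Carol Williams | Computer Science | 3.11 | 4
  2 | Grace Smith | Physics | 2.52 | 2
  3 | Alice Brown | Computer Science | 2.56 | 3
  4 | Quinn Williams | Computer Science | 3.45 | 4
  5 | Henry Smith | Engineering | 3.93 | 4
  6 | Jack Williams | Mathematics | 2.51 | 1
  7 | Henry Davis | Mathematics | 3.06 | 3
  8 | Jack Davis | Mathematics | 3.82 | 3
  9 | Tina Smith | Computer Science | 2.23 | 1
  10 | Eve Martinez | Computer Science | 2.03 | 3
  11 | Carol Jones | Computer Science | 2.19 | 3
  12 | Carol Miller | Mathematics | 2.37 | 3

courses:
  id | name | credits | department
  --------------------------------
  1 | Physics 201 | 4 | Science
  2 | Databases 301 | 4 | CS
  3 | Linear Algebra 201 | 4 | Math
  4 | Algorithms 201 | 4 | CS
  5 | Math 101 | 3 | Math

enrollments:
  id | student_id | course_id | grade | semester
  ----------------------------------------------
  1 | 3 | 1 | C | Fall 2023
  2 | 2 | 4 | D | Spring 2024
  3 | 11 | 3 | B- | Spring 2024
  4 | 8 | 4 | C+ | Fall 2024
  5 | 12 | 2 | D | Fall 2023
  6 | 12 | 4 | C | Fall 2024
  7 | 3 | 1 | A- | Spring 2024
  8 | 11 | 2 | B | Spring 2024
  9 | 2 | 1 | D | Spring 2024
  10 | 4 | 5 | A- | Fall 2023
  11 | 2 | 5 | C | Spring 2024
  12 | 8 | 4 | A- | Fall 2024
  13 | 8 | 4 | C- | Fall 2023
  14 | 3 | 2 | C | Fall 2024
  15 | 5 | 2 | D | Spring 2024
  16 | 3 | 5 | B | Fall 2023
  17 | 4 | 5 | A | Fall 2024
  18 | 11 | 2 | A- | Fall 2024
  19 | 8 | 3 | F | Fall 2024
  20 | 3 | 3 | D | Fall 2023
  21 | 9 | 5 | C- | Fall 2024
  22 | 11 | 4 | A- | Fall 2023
SELECT id, student_id FROM enrollments WHERE student_id IN (SELECT id FROM students WHERE year > 2)

Execution result:
id | student_id
1 | 3
3 | 11
4 | 8
5 | 12
6 | 12
7 | 3
8 | 11
10 | 4
12 | 8
13 | 8
14 | 3
15 | 5
16 | 3
17 | 4
18 | 11
19 | 8
20 | 3
22 | 11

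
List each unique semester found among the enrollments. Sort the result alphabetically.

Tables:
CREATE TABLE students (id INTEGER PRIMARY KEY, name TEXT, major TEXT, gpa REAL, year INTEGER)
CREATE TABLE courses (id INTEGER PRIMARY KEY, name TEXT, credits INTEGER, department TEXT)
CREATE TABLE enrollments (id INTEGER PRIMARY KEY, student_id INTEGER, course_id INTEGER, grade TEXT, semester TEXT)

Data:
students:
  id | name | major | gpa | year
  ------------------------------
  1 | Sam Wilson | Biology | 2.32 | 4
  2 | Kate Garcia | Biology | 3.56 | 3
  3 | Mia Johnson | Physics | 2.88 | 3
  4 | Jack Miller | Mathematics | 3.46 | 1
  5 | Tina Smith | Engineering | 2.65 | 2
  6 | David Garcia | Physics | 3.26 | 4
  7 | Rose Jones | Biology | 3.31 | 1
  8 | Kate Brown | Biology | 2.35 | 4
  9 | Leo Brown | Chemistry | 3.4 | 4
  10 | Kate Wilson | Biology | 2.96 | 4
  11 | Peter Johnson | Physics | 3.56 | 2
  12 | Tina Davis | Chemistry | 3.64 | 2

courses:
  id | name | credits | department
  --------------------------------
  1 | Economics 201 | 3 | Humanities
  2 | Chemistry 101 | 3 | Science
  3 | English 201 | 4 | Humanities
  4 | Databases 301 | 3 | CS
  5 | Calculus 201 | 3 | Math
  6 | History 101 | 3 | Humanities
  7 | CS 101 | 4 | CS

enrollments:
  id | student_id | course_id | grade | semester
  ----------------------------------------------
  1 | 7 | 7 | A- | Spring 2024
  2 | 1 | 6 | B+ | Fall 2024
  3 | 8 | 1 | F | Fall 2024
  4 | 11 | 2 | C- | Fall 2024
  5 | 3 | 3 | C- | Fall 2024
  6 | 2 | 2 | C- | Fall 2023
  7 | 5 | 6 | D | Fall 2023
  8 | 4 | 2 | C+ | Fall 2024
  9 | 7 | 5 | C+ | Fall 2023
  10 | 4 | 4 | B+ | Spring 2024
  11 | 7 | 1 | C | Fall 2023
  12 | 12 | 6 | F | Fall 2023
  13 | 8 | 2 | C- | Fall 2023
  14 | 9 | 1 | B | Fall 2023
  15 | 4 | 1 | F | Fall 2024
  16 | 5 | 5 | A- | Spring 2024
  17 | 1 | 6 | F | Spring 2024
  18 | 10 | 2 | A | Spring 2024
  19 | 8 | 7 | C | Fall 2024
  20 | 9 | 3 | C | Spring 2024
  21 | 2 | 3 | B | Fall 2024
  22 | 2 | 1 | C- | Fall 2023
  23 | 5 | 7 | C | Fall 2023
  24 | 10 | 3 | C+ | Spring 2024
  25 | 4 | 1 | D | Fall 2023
SELECT DISTINCT semester FROM enrollments ORDER BY semester

Execution result:
semester
Fall 2023
Fall 2024
Spring 2024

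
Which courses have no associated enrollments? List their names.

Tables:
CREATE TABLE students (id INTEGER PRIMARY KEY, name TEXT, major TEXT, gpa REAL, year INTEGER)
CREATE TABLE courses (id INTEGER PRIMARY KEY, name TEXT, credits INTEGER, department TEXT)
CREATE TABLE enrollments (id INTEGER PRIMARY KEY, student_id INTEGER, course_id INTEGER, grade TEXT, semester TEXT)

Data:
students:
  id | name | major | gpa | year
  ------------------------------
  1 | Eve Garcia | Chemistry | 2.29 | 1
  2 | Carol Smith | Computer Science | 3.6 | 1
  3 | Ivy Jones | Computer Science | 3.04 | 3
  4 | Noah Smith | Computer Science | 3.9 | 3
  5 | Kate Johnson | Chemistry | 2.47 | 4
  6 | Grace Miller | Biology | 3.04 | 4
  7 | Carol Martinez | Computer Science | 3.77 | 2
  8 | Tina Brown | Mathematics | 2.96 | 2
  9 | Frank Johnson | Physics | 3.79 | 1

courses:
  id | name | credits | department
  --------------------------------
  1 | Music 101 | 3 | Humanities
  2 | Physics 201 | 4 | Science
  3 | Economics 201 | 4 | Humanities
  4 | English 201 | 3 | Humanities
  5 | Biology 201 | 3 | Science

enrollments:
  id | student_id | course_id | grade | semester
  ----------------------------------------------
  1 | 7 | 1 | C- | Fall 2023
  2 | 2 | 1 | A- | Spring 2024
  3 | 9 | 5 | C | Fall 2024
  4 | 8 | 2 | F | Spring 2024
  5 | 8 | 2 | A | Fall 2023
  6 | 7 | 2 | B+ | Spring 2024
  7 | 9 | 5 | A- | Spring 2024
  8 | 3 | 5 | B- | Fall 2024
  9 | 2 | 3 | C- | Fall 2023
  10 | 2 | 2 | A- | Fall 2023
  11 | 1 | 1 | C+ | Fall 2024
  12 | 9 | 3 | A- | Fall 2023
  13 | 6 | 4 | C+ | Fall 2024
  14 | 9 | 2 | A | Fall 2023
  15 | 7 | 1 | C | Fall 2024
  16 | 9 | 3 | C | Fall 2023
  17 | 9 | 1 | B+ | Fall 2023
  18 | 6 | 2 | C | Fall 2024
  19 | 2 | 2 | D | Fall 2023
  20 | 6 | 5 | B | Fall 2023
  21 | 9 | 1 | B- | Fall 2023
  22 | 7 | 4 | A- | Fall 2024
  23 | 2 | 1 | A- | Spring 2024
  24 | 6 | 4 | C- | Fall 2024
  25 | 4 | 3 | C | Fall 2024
SELECT p.name FROM courses p LEFT JOIN enrollments c ON c.course_id = p.id WHERE c.id IS NULL

Execution result:
(no rows)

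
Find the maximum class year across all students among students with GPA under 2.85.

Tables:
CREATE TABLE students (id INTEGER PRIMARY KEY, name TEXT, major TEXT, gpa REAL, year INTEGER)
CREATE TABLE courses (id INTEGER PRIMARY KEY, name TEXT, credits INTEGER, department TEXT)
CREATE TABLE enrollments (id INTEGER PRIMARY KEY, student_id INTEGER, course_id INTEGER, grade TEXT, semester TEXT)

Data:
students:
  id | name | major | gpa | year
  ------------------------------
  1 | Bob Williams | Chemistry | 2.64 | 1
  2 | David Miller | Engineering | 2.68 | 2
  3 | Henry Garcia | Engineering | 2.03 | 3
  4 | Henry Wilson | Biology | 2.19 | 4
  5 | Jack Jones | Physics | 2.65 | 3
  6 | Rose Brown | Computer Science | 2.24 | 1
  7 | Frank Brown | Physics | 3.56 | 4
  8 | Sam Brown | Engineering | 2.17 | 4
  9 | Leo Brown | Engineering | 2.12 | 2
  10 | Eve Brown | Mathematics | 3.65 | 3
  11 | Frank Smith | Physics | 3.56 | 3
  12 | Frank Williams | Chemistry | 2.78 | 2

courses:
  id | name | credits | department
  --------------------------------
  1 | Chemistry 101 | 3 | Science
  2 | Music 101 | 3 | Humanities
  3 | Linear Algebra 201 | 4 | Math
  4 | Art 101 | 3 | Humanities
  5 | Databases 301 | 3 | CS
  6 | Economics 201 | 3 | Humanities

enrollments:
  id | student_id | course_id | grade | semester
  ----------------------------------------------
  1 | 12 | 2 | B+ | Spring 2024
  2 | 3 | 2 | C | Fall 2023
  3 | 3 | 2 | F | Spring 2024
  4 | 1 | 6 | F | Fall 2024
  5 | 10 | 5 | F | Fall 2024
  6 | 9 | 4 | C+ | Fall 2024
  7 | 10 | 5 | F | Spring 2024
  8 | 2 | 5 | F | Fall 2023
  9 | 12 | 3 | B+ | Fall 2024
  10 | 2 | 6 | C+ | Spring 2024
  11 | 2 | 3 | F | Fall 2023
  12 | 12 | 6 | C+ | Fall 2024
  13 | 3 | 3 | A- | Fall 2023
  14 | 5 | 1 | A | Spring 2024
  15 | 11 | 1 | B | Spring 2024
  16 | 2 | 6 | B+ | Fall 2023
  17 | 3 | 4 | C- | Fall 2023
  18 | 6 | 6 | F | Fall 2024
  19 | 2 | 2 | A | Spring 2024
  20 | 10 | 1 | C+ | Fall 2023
SELECT MAX(year) FROM students WHERE gpa < 2.85

Execution result:
4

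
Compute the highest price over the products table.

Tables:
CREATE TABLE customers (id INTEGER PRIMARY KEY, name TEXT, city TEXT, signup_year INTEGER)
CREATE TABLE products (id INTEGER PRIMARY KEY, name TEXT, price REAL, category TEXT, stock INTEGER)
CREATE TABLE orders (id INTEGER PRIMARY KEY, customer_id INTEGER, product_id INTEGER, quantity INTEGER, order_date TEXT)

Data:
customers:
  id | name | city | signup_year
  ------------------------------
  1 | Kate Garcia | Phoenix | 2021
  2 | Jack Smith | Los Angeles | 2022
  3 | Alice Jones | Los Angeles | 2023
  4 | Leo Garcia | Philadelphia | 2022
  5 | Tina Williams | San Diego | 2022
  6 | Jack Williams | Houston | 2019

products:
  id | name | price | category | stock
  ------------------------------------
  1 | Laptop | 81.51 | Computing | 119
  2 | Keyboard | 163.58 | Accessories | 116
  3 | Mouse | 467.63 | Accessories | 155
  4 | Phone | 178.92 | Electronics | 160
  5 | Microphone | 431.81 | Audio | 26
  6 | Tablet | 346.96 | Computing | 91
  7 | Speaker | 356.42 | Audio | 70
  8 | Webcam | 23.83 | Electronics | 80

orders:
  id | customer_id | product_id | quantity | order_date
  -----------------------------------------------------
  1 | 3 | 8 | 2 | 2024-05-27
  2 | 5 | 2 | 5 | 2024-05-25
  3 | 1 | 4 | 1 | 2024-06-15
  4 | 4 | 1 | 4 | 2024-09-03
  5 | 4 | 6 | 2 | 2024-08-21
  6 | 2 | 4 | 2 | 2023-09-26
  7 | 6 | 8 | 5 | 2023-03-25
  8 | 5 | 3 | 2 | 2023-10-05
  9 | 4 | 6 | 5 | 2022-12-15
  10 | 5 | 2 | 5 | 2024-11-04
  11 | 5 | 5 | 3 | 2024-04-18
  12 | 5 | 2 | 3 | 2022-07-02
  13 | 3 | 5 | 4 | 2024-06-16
SELECT MAX(price) FROM products

Execution result:
467.63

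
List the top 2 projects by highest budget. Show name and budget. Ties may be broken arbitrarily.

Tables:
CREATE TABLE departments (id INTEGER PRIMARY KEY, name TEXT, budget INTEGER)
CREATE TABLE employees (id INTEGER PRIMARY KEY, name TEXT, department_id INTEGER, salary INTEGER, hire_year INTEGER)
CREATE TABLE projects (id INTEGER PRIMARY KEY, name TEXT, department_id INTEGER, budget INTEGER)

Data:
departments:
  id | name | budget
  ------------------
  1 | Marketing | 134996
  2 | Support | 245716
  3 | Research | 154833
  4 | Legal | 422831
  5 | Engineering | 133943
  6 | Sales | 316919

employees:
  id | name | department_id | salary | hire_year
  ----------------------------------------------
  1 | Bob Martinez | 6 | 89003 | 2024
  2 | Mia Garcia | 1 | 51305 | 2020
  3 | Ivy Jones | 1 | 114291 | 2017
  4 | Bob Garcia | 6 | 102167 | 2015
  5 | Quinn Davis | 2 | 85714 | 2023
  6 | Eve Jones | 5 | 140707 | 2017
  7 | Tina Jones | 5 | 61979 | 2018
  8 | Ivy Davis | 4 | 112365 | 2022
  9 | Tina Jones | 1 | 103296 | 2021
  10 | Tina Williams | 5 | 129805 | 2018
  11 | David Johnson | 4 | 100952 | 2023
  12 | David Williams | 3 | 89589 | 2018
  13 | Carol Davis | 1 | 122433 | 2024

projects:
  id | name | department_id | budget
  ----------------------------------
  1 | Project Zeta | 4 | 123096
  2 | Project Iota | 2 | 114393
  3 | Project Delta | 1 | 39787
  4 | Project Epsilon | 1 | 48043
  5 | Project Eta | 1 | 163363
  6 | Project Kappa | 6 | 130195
SELECT name, budget FROM projects ORDER BY budget DESC LIMIT 2

Execution result:
name | budget
Project Eta | 163363
Project Kappa | 130195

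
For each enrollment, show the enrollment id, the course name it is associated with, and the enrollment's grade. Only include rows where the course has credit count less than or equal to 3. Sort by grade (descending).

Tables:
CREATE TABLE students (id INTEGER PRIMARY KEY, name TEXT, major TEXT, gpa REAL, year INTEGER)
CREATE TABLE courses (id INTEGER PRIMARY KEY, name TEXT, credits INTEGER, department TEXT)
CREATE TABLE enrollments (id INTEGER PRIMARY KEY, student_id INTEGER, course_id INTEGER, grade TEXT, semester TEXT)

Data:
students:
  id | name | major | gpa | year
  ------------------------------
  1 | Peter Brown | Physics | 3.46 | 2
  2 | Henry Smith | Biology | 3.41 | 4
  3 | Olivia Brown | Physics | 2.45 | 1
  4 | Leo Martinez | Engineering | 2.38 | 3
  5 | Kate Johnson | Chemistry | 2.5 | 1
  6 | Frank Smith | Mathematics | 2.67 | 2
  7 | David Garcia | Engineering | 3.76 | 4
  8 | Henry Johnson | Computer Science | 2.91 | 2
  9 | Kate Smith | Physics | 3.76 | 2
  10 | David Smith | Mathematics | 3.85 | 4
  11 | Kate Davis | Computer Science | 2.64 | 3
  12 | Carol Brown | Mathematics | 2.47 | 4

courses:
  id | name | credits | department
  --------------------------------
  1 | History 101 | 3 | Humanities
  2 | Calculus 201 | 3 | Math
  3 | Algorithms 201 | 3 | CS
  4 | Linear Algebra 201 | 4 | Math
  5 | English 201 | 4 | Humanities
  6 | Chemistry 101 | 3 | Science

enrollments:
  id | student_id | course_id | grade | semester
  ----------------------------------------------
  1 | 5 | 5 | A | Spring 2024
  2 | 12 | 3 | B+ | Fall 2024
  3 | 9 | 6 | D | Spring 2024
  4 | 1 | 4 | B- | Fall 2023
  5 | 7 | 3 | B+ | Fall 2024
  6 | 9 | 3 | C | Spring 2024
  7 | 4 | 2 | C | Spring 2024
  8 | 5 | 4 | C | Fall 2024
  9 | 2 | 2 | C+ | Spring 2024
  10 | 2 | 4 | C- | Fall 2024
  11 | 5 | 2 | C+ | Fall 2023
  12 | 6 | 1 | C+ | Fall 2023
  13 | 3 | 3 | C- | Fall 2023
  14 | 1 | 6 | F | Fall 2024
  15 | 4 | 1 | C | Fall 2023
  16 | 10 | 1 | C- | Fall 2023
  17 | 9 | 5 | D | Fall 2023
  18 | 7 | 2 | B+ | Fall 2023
SELECT c.id, p.name AS course, c.grade FROM enrollments c JOIN courses p ON c.course_id = p.id WHERE p.credits <= 3 ORDER BY c.grade DESC

Execution result:
id | course | grade
14 | Chemistry 101 | F
3 | Chemistry 101 | D
13 | Algorithms 201 | C-
16 | History 101 | C-
9 | Calculus 201 | C+
11 | Calculus 201 | C+
12 | History 101 | C+
6 | Algorithms 201 | C
7 | Calculus 201 | C
15 | History 101 | C
2 | Algorithms 201 | B+
5 | Algorithms 201 | B+
18 | Calculus 201 | B+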